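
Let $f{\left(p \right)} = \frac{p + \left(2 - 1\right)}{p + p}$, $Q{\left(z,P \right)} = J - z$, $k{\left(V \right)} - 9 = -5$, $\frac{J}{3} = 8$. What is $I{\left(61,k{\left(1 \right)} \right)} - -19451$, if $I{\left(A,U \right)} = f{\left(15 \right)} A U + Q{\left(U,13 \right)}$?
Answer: $\frac{294017}{15} \approx 19601.0$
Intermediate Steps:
$J = 24$ ($J = 3 \cdot 8 = 24$)
$k{\left(V \right)} = 4$ ($k{\left(V \right)} = 9 - 5 = 4$)
$Q{\left(z,P \right)} = 24 - z$
$f{\left(p \right)} = \frac{1 + p}{2 p}$ ($f{\left(p \right)} = \frac{p + 1}{2 p} = \left(1 + p\right) \frac{1}{2 p} = \frac{1 + p}{2 p}$)
$I{\left(A,U \right)} = 24 - U + \frac{8 A U}{15}$ ($I{\left(A,U \right)} = \frac{1 + 15}{2 \cdot 15} A U - \left(-24 + U\right) = \frac{1}{2} \cdot \frac{1}{15} \cdot 16 A U - \left(-24 + U\right) = \frac{8 A}{15} U - \left(-24 + U\right) = \frac{8 A U}{15} - \left(-24 + U\right) = 24 - U + \frac{8 A U}{15}$)
$I{\left(61,k{\left(1 \right)} \right)} - -19451 = \left(24 - 4 + \frac{8}{15} \cdot 61 \cdot 4\right) - -19451 = \left(24 - 4 + \frac{1952}{15}\right) + 19451 = \frac{2252}{15} + 19451 = \frac{294017}{15}$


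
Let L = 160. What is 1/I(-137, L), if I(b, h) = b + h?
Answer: 1/23 ≈ 0.043478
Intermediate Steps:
1/I(-137, L) = 1/(-137 + 160) = 1/23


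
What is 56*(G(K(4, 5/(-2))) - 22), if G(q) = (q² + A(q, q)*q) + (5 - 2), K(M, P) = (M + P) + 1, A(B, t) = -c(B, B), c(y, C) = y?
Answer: -1064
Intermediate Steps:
A(B, t) = -B
K(M, P) = 1 + M + P
G(q) = 3 (G(q) = (q² + (-q)*q) + (5 - 2) = (q² - q²) + 3 = 0 + 3 = 3)
56*(G(K(4, 5/(-2))) - 22) = 56*(3 - 22) = 56*(-19) = -1064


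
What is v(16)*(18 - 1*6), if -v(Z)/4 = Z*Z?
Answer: -12288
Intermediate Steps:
v(Z) = -4*Z² (v(Z) = -4*Z*Z = -4*Z²)
v(16)*(18 - 1*6) = (-4*16²)*(18 - 1*6) = (-4*256)*(18 - 6) = -1024*12 = -12288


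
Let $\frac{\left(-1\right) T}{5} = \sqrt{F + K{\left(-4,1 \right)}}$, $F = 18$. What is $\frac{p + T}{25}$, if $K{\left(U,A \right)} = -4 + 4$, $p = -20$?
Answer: $- \frac{4}{5} - \frac{3 \sqrt{2}}{5} \approx -1.6485$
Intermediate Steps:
$K{\left(U,A \right)} = 0$
$T = - 15 \sqrt{2}$ ($T = - 5 \sqrt{18 + 0} = - 5 \sqrt{18} = - 5 \cdot 3 \sqrt{2} = - 15 \sqrt{2} \approx -21.213$)
$\frac{p + T}{25} = \frac{-20 - 15 \sqrt{2}}{25} = \left(-20 - 15 \sqrt{2}\right) \frac{1}{25} = - \frac{4}{5} - \frac{3 \sqrt{2}}{5}$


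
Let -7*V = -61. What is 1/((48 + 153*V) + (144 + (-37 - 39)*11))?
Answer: 7/4825 ≈ 0.0014508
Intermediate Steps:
V = 61/7 (V = -⅐*(-61) = 61/7 ≈ 8.7143)
1/((48 + 153*V) + (144 + (-37 - 39)*11)) = 1/((48 + 153*(61/7)) + (144 + (-37 - 39)*11)) = 1/((48 + 9333/7) + (144 - 76*11)) = 1/(9669/7 + (144 - 836)) = 1/(9669/7 - 692) = 1/(4825/7) = 7/4825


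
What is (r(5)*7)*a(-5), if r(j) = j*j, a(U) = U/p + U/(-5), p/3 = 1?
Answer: -350/3 ≈ -116.67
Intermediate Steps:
p = 3 (p = 3*1 = 3)
a(U) = 2*U/15 (a(U) = U/3 + U/(-5) = U*(⅓) + U*(-⅕) = U/3 - U/5 = 2*U/15)
r(j) = j²
(r(5)*7)*a(-5) = (5²*7)*((2/15)*(-5)) = (25*7)*(-⅔) = 175*(-⅔) = -350/3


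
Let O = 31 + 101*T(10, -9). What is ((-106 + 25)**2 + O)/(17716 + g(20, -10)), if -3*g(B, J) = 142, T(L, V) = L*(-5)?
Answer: 2313/26503 ≈ 0.087273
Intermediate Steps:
T(L, V) = -5*L
g(B, J) = -142/3 (g(B, J) = -1/3*142 = -142/3)
O = -5019 (O = 31 + 101*(-5*10) = 31 + 101*(-50) = 31 - 5050 = -5019)
((-106 + 25)**2 + O)/(17716 + g(20, -10)) = ((-106 + 25)**2 - 5019)/(17716 - 142/3) = ((-81)**2 - 5019)/(53006/3) = (6561 - 5019)*(3/53006) = 1542*(3/53006) = 2313/26503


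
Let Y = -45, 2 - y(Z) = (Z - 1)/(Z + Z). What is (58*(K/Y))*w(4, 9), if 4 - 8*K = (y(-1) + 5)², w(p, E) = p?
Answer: 928/45 ≈ 20.622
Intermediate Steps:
y(Z) = 2 - (-1 + Z)/(2*Z) (y(Z) = 2 - (Z - 1)/(Z + Z) = 2 - (-1 + Z)/(2*Z))
K = -4 (K = ½ - ((½)*(1 + 3*(-1))/(-1) + 5)²/8 = ½ - ((½)*(-1)*(1 - 3) + 5)²/8 = ½ - ((½)*(-1)*(-2) + 5)²/8 = ½ - (1 + 5)²/8 = ½ - ⅛*6² = ½ - ⅛*36 = ½ - 9/2 = -4)
(58*(K/Y))*w(4, 9) = (58*(-4/(-45)))*4 = (58*(-4*(-1/45)))*4 = (58*(4/45))*4 = (232/45)*4 = 928/45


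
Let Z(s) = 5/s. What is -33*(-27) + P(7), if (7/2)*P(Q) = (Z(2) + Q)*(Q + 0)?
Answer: 910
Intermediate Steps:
P(Q) = 2*Q*(5/2 + Q)/7 (P(Q) = 2*((5/2 + Q)*(Q + 0))/7 = 2*((5*(½) + Q)*Q)/7 = 2*((5/2 + Q)*Q)/7 = 2*(Q*(5/2 + Q))/7 = 2*Q*(5/2 + Q)/7)
-33*(-27) + P(7) = -33*(-27) + (⅐)*7*(5 + 2*7) = 891 + (⅐)*7*(5 + 14) = 891 + (⅐)*7*19 = 891 + 19 = 910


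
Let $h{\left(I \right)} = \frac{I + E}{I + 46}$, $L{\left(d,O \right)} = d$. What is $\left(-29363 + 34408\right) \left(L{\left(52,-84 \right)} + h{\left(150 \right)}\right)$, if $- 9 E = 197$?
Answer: $\frac{468584645}{1764} \approx 2.6564 \cdot 10^{5}$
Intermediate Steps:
$E = - \frac{197}{9}$ ($E = \left(- \frac{1}{9}\right) 197 = - \frac{197}{9} \approx -21.889$)
$h{\left(I \right)} = \frac{- \frac{197}{9} + I}{46 + I}$ ($h{\left(I \right)} = \frac{I - \frac{197}{9}}{I + 46} = \frac{- \frac{197}{9} + I}{46 + I}$)
$\left(-29363 + 34408\right) \left(L{\left(52,-84 \right)} + h{\left(150 \right)}\right) = \left(-29363 + 34408\right) \left(52 + \frac{- \frac{197}{9} + 150}{46 + 150}\right) = 5045 \left(52 + \frac{1}{196} \cdot \frac{1153}{9}\right) = 5045 \left(52 + \frac{1153}{1764}\right) = 5045 \cdot \frac{92881}{1764} = \frac{468584645}{1764}$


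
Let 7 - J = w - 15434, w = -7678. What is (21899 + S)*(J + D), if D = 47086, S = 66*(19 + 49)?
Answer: 1852499335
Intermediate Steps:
S = 4488 (S = 66*68 = 4488)
J = 23119 (J = 7 - (-7678 - 15434) = 7 - 1*(-23112) = 7 + 23112 = 23119)
(21899 + S)*(J + D) = (21899 + 4488)*(23119 + 47086) = 26387*70205 = 1852499335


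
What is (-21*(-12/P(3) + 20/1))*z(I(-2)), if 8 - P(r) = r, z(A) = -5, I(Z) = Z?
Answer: 1848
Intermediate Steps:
P(r) = 8 - r
(-21*(-12/P(3) + 20/1))*z(I(-2)) = -21*(-12/(8 - 1*3) + 20/1)*(-5) = -21*(-12/(8 - 3) + 20*1)*(-5) = -21*(-12/5 + 20)*(-5) = -21*88/5*(-5) = -1848/5*(-5) = 1848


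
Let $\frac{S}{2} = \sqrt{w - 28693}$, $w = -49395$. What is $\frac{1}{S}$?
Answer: $- \frac{i \sqrt{19522}}{78088} \approx - 0.0017893 i$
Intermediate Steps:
$S = 4 i \sqrt{19522}$ ($S = 2 \sqrt{-49395 - 28693} = 2 \sqrt{-78088} = 2 \cdot 2 i \sqrt{19522} = 4 i \sqrt{19522} \approx 558.88 i$)
$\frac{1}{S} = \frac{1}{4 i \sqrt{19522}} = - \frac{i \sqrt{19522}}{78088}$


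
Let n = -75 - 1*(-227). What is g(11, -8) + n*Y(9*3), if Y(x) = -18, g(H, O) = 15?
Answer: -2721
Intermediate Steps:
n = 152 (n = -75 + 227 = 152)
g(11, -8) + n*Y(9*3) = 15 + 152*(-18) = 15 - 2736 = -2721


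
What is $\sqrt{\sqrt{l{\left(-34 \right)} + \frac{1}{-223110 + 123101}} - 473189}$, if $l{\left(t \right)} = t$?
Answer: $\frac{\sqrt{-96586566908741 + 14287 i \sqrt{6940026587}}}{14287} \approx 0.0042383 + 687.89 i$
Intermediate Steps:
$\sqrt{\sqrt{l{\left(-34 \right)} + \frac{1}{-223110 + 123101}} - 473189} = \sqrt{\sqrt{-34 + \frac{1}{-223110 + 123101}} - 473189} = \sqrt{\sqrt{-34 + \frac{1}{-100009}} - 473189} = \sqrt{\sqrt{-34 - \frac{1}{100009}} - 473189} = \sqrt{\sqrt{- \frac{3400307}{100009}} - 473189} = \sqrt{\frac{i \sqrt{6940026587}}{14287} - 473189} = \sqrt{-473189 + \frac{i \sqrt{6940026587}}{14287}}$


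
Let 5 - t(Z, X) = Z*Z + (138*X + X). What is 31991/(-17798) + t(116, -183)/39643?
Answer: -1054892385/705566114 ≈ -1.4951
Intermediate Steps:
t(Z, X) = 5 - Z**2 - 139*X (t(Z, X) = 5 - (Z*Z + (138*X + X)) = 5 - (Z**2 + 139*X) = 5 + (-Z**2 - 139*X) = 5 - Z**2 - 139*X)
31991/(-17798) + t(116, -183)/39643 = 31991/(-17798) + (5 - 1*116**2 - 139*(-183))/39643 = 31991*(-1/17798) + (5 - 1*13456 + 25437)*(1/39643) = -31991/17798 + (5 - 13456 + 25437)*(1/39643) = -31991/17798 + 11986*(1/39643) = -31991/17798 + 11986/39643 = -1054892385/705566114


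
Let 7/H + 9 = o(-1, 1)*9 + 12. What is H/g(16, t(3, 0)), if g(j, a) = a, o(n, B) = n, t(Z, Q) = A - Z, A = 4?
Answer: -7/6 ≈ -1.1667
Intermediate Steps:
t(Z, Q) = 4 - Z
H = -7/6 (H = 7/(-9 + (-1*9 + 12)) = 7/(-9 + (-9 + 12)) = 7/(-9 + 3) = 7/(-6) = 7*(-1/6) = -7/6 ≈ -1.1667)
H/g(16, t(3, 0)) = -7/6/(4 - 1*3) = -7/6/(4 - 3) = -7/6/1 = 1*(-7/6) = -7/6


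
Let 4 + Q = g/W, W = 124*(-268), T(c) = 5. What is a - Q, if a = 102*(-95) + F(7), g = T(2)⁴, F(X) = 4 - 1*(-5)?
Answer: -321585439/33232 ≈ -9677.0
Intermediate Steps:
F(X) = 9 (F(X) = 4 + 5 = 9)
W = -33232
g = 625 (g = 5⁴ = 625)
Q = -133553/33232 (Q = -4 + 625/(-33232) = -4 + 625*(-1/33232) = -4 - 625/33232 = -133553/33232 ≈ -4.0188)
a = -9681 (a = 102*(-95) + 9 = -9690 + 9 = -9681)
a - Q = -9681 - 1*(-133553/33232) = -9681 + 133553/33232 = -321585439/33232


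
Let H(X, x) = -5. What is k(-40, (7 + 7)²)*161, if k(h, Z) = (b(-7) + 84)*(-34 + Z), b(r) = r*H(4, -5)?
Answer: 3103758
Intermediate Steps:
b(r) = -5*r (b(r) = r*(-5) = -5*r)
k(h, Z) = -4046 + 119*Z (k(h, Z) = (-5*(-7) + 84)*(-34 + Z) = (35 + 84)*(-34 + Z) = 119*(-34 + Z) = -4046 + 119*Z)
k(-40, (7 + 7)²)*161 = (-4046 + 119*(7 + 7)²)*161 = (-4046 + 119*14²)*161 = (-4046 + 119*196)*161 = (-4046 + 23324)*161 = 19278*161 = 3103758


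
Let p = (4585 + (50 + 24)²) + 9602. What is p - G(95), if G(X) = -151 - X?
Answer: 19909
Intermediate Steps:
p = 19663 (p = (4585 + 74²) + 9602 = (4585 + 5476) + 9602 = 10061 + 9602 = 19663)
p - G(95) = 19663 - (-151 - 1*95) = 19663 - (-151 - 95) = 19663 - 1*(-246) = 19663 + 246 = 19909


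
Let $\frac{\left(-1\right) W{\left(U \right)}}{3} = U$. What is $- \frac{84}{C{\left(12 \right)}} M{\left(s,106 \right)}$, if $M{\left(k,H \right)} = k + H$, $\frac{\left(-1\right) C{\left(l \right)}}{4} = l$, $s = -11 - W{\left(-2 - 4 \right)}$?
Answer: $\frac{539}{4} \approx 134.75$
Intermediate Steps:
$W{\left(U \right)} = - 3 U$
$s = -29$ ($s = -11 - - 3 \left(-2 - 4\right) = -11 - \left(-3\right) \left(-6\right) = -11 - 18 = -29$)
$C{\left(l \right)} = - 4 l$
$M{\left(k,H \right)} = H + k$
$- \frac{84}{C{\left(12 \right)}} M{\left(s,106 \right)} = - \frac{84}{\left(-4\right) 12} \left(106 - 29\right) = - \frac{84}{-48} \cdot 77 = \left(-84\right) \left(- \frac{1}{48}\right) 77 = \frac{7}{4} \cdot 77 = \frac{539}{4}$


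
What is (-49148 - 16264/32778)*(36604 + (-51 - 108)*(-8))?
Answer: -30508917408704/16389 ≈ -1.8615e+9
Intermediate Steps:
(-49148 - 16264/32778)*(36604 + (-51 - 108)*(-8)) = (-49148 - 16264*1/32778)*(36604 - 159*(-8)) = (-49148 - 8132/16389)*(36604 + 1272) = -805494704/16389*37876 = -30508917408704/16389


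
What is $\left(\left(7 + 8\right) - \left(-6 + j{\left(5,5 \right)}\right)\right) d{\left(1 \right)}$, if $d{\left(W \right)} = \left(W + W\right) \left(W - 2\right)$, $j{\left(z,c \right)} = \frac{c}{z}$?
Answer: $-40$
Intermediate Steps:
$d{\left(W \right)} = 2 W \left(-2 + W\right)$
$\left(\left(7 + 8\right) - \left(-6 + j{\left(5,5 \right)}\right)\right) d{\left(1 \right)} = \left(\left(7 + 8\right) + \left(6 - \frac{5}{5}\right)\right) 2 \cdot 1 \left(-2 + 1\right) = \left(15 + \left(6 - 5 \cdot \frac{1}{5}\right)\right) 2 \cdot 1 \left(-1\right) = \left(15 + \left(6 - 1\right)\right) \left(-2\right) = \left(15 + 5\right) \left(-2\right) = 20 \left(-2\right) = -40$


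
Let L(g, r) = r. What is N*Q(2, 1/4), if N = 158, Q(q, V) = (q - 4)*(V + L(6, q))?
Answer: -711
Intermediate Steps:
Q(q, V) = (-4 + q)*(V + q) (Q(q, V) = (q - 4)*(V + q) = (-4 + q)*(V + q))
N*Q(2, 1/4) = 158*(2² - 4/4 - 4*2 + 2/4) = 158*(4 - 4*¼ - 8 + (¼)*2) = 158*(4 - 1 - 8 + ½) = 158*(-9/2) = -711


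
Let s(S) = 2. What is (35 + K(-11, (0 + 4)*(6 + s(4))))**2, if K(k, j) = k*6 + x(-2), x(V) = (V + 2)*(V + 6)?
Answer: 961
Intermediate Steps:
x(V) = (2 + V)*(6 + V)
K(k, j) = 6*k (K(k, j) = k*6 + (12 + (-2)**2 + 8*(-2)) = 6*k + (12 + 4 - 16) = 6*k + 0 = 6*k)
(35 + K(-11, (0 + 4)*(6 + s(4))))**2 = (35 + 6*(-11))**2 = (35 - 66)**2 = (-31)**2 = 961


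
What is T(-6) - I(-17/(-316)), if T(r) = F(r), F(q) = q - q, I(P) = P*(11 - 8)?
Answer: -51/316 ≈ -0.16139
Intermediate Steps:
I(P) = 3*P (I(P) = P*3 = 3*P)
F(q) = 0
T(r) = 0
T(-6) - I(-17/(-316)) = 0 - 3*(-17/(-316)) = 0 - 3*(-17*(-1/316)) = 0 - 3*17/316 = 0 - 1*51/316 = 0 - 51/316 = -51/316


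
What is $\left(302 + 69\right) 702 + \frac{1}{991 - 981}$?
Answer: $\frac{2604421}{10} \approx 2.6044 \cdot 10^{5}$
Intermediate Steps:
$\left(302 + 69\right) 702 + \frac{1}{991 - 981} = 371 \cdot 702 + \frac{1}{10} = 260442 + \frac{1}{10} = \frac{2604421}{10}$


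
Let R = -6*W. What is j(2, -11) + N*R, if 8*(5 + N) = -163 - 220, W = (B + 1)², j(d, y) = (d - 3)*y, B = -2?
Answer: 1313/4 ≈ 328.25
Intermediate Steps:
j(d, y) = y*(-3 + d) (j(d, y) = (-3 + d)*y = y*(-3 + d))
W = 1 (W = (-2 + 1)² = (-1)² = 1)
R = -6 (R = -6*1 = -6)
N = -423/8 (N = -5 + (-163 - 220)/8 = -5 + (⅛)*(-383) = -5 - 383/8 = -423/8 ≈ -52.875)
j(2, -11) + N*R = -11*(-3 + 2) - 423/8*(-6) = -11*(-1) + 1269/4 = 11 + 1269/4 = 1313/4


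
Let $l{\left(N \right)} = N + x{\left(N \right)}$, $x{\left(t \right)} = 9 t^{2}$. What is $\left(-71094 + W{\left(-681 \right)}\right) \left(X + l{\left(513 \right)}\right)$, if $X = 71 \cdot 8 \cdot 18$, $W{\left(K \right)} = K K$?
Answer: $934256101086$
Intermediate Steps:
$W{\left(K \right)} = K^{2}$
$l{\left(N \right)} = N + 9 N^{2}$
$X = 10224$ ($X = 568 \cdot 18 = 10224$)
$\left(-71094 + W{\left(-681 \right)}\right) \left(X + l{\left(513 \right)}\right) = \left(-71094 + \left(-681\right)^{2}\right) \left(10224 + 513 \left(1 + 9 \cdot 513\right)\right) = \left(-71094 + 463761\right) \left(10224 + 513 \left(1 + 4617\right)\right) = 392667 \left(10224 + 513 \cdot 4618\right) = 392667 \left(10224 + 2369034\right) = 392667 \cdot 2379258 = 934256101086$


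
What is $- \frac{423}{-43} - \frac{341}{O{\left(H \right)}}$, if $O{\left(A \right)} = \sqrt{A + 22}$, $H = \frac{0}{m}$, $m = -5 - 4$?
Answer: $\frac{423}{43} - \frac{31 \sqrt{22}}{2} \approx -62.864$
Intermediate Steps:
$m = -9$
$H = 0$ ($H = \frac{0}{-9} = 0 \left(- \frac{1}{9}\right) = 0$)
$O{\left(A \right)} = \sqrt{22 + A}$
$- \frac{423}{-43} - \frac{341}{O{\left(H \right)}} = - \frac{423}{-43} - \frac{341}{\sqrt{22 + 0}} = \left(-423\right) \left(- \frac{1}{43}\right) - \frac{341}{\sqrt{22}} = \frac{423}{43} - 341 \frac{\sqrt{22}}{22} = \frac{423}{43} - \frac{31 \sqrt{22}}{2}$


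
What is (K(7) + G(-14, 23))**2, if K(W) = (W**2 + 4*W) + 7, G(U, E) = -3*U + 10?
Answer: 18496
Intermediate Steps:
G(U, E) = 10 - 3*U
K(W) = 7 + W**2 + 4*W
(K(7) + G(-14, 23))**2 = ((7 + 7**2 + 4*7) + (10 - 3*(-14)))**2 = ((7 + 49 + 28) + (10 + 42))**2 = (84 + 52)**2 = 136**2 = 18496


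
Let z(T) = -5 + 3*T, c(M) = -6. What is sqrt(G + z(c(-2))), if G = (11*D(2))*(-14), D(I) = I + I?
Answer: 3*I*sqrt(71) ≈ 25.278*I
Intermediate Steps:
D(I) = 2*I
G = -616 (G = (11*(2*2))*(-14) = (11*4)*(-14) = 44*(-14) = -616)
sqrt(G + z(c(-2))) = sqrt(-616 + (-5 + 3*(-6))) = sqrt(-616 + (-5 - 18)) = sqrt(-616 - 23) = sqrt(-639) = 3*I*sqrt(71)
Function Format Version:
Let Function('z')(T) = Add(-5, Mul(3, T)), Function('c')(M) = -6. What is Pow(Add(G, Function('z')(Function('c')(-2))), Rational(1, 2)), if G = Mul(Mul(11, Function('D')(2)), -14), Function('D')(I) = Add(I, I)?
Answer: Mul(3, I, Pow(71, Rational(1, 2))) ≈ Mul(25.278, I)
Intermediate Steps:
Function('D')(I) = Mul(2, I)
G = -616 (G = Mul(Mul(11, Mul(2, 2)), -14) = Mul(Mul(11, 4), -14) = Mul(44, -14) = -616)
Pow(Add(G, Function('z')(Function('c')(-2))), Rational(1, 2)) = Pow(Add(-616, Add(-5, Mul(3, -6))), Rational(1, 2)) = Pow(Add(-616, Add(-5, -18)), Rational(1, 2)) = Pow(Add(-616, -23), Rational(1, 2)) = Pow(-639, Rational(1, 2)) = Mul(3, I, Pow(71, Rational(1, 2)))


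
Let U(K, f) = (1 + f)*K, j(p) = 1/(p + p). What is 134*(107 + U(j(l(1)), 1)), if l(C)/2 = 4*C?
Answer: 57419/4 ≈ 14355.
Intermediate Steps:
l(C) = 8*C (l(C) = 2*(4*C) = 8*C)
j(p) = 1/(2*p)
U(K, f) = K*(1 + f)
134*(107 + U(j(l(1)), 1)) = 134*(107 + (1/(2*((8*1))))*(1 + 1)) = 134*(107 + ((½)/8)*2) = 134*(107 + ((½)*(⅛))*2) = 134*(107 + (1/16)*2) = 134*(107 + ⅛) = 134*(857/8) = 57419/4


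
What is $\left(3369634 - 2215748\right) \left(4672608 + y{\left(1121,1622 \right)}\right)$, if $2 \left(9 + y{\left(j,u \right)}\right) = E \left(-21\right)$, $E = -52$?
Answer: $5392276591470$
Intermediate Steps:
$y{\left(j,u \right)} = 537$ ($y{\left(j,u \right)} = -9 + \frac{\left(-52\right) \left(-21\right)}{2} = -9 + \frac{1}{2} \cdot 1092 = -9 + 546 = 537$)
$\left(3369634 - 2215748\right) \left(4672608 + y{\left(1121,1622 \right)}\right) = \left(3369634 - 2215748\right) \left(4672608 + 537\right) = 1153886 \cdot 4673145 = 5392276591470$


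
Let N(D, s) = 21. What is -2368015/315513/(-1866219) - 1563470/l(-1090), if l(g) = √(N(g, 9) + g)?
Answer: 2368015/588816355347 + 1563470*I*√1069/1069 ≈ 4.0217e-6 + 47819.0*I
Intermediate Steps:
l(g) = √(21 + g)
-2368015/315513/(-1866219) - 1563470/l(-1090) = -2368015/315513/(-1866219) - 1563470/√(21 - 1090) = -2368015*1/315513*(-1/1866219) - 1563470*(-I*√1069/1069) = -2368015/315513*(-1/1866219) - 1563470*(-I*√1069/1069) = 2368015/588816355347 - (-1563470)*I*√1069/1069 = 2368015/588816355347 + 1563470*I*√1069/1069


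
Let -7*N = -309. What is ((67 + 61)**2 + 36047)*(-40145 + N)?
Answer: -14717696286/7 ≈ -2.1025e+9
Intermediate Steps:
N = 309/7 (N = -1/7*(-309) = 309/7 ≈ 44.143)
((67 + 61)**2 + 36047)*(-40145 + N) = ((67 + 61)**2 + 36047)*(-40145 + 309/7) = (128**2 + 36047)*(-280706/7) = (16384 + 36047)*(-280706/7) = 52431*(-280706/7) = -14717696286/7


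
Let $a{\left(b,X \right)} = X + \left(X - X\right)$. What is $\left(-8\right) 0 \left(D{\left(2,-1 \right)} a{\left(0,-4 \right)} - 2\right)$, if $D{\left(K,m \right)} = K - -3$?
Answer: $0$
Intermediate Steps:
$D{\left(K,m \right)} = 3 + K$ ($D{\left(K,m \right)} = K + 3 = 3 + K$)
$a{\left(b,X \right)} = X$ ($a{\left(b,X \right)} = X + 0 = X$)
$\left(-8\right) 0 \left(D{\left(2,-1 \right)} a{\left(0,-4 \right)} - 2\right) = \left(-8\right) 0 \left(\left(3 + 2\right) \left(-4\right) - 2\right) = 0 \left(5 \left(-4\right) - 2\right) = 0 \left(-20 - 2\right) = 0 \left(-22\right) = 0$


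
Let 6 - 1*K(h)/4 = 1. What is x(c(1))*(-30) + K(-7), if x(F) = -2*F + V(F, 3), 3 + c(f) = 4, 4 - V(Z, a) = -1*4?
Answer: -160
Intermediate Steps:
K(h) = 20 (K(h) = 24 - 4*1 = 24 - 4 = 20)
V(Z, a) = 8 (V(Z, a) = 4 - (-1)*4 = 4 - 1*(-4) = 4 + 4 = 8)
c(f) = 1 (c(f) = -3 + 4 = 1)
x(F) = 8 - 2*F (x(F) = -2*F + 8 = 8 - 2*F)
x(c(1))*(-30) + K(-7) = (8 - 2*1)*(-30) + 20 = (8 - 2)*(-30) + 20 = 6*(-30) + 20 = -180 + 20 = -160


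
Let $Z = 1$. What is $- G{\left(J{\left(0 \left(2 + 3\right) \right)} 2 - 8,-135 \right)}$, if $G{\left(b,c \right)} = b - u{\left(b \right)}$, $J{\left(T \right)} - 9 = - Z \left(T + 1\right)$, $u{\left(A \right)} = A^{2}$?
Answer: $56$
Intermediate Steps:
$J{\left(T \right)} = 8 - T$ ($J{\left(T \right)} = 9 - 1 \left(T + 1\right) = 9 - 1 \left(1 + T\right) = 9 - \left(1 + T\right) = 8 - T$)
$G{\left(b,c \right)} = b - b^{2}$
$- G{\left(J{\left(0 \left(2 + 3\right) \right)} 2 - 8,-135 \right)} = - \left(\left(8 - 0 \left(2 + 3\right)\right) 2 - 8\right) \left(1 - \left(\left(8 - 0 \left(2 + 3\right)\right) 2 - 8\right)\right) = - \left(\left(8 - 0 \cdot 5\right) 2 - 8\right) \left(1 - \left(\left(8 - 0 \cdot 5\right) 2 - 8\right)\right) = - \left(\left(8 - 0\right) 2 - 8\right) \left(1 - \left(\left(8 - 0\right) 2 - 8\right)\right) = - \left(\left(8 + 0\right) 2 - 8\right) \left(1 - \left(\left(8 + 0\right) 2 - 8\right)\right) = - \left(8 \cdot 2 - 8\right) \left(1 - \left(8 \cdot 2 - 8\right)\right) = - \left(16 - 8\right) \left(1 - \left(16 - 8\right)\right) = - 8 \left(1 - 8\right) = - 8 \left(-7\right) = \left(-1\right) \left(-56\right) = 56$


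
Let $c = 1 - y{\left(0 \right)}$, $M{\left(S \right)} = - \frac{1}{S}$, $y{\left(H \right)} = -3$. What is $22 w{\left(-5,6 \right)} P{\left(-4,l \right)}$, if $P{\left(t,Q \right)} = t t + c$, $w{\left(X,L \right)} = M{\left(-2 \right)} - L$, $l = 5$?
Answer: $-2420$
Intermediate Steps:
$w{\left(X,L \right)} = \frac{1}{2} - L$ ($w{\left(X,L \right)} = - \frac{1}{-2} - L = \left(-1\right) \left(- \frac{1}{2}\right) - L = \frac{1}{2} - L$)
$c = 4$ ($c = 1 - -3 = 1 + 3 = 4$)
$P{\left(t,Q \right)} = 4 + t^{2}$ ($P{\left(t,Q \right)} = t t + 4 = t^{2} + 4 = 4 + t^{2}$)
$22 w{\left(-5,6 \right)} P{\left(-4,l \right)} = 22 \left(\frac{1}{2} - 6\right) \left(4 + \left(-4\right)^{2}\right) = 22 \left(\frac{1}{2} - 6\right) \left(4 + 16\right) = 22 \left(- \frac{11}{2}\right) 20 = \left(-121\right) 20 = -2420$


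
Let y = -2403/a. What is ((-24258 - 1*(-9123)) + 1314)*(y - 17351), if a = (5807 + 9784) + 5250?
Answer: 1665958434558/6947 ≈ 2.3981e+8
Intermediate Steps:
a = 20841 (a = 15591 + 5250 = 20841)
y = -801/6947 (y = -2403/20841 = -2403*1/20841 = -801/6947 ≈ -0.11530)
((-24258 - 1*(-9123)) + 1314)*(y - 17351) = ((-24258 - 1*(-9123)) + 1314)*(-801/6947 - 17351) = ((-24258 + 9123) + 1314)*(-120538198/6947) = (-15135 + 1314)*(-120538198/6947) = -13821*(-120538198/6947) = 1665958434558/6947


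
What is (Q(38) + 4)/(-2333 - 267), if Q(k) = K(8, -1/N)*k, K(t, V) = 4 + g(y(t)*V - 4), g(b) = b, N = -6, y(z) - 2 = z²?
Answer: -211/1300 ≈ -0.16231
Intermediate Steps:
y(z) = 2 + z²
K(t, V) = V*(2 + t²) (K(t, V) = 4 + ((2 + t²)*V - 4) = 4 + (V*(2 + t²) - 4) = 4 + (-4 + V*(2 + t²)) = V*(2 + t²))
Q(k) = 11*k (Q(k) = ((-1/(-6))*(2 + 8²))*k = ((-1*(-⅙))*(2 + 64))*k = ((⅙)*66)*k = 11*k)
(Q(38) + 4)/(-2333 - 267) = (11*38 + 4)/(-2333 - 267) = (418 + 4)/(-2600) = 422*(-1/2600) = -211/1300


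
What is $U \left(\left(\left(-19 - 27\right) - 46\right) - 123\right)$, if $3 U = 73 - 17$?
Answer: $- \frac{12040}{3} \approx -4013.3$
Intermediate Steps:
$U = \frac{56}{3}$ ($U = \frac{73 - 17}{3} = \frac{1}{3} \cdot 56 = \frac{56}{3} \approx 18.667$)
$U \left(\left(\left(-19 - 27\right) - 46\right) - 123\right) = \frac{56 \left(\left(\left(-19 - 27\right) - 46\right) - 123\right)}{3} = \frac{56 \left(\left(-46 - 46\right) - 123\right)}{3} = \frac{56 \left(-92 - 123\right)}{3} = \frac{56}{3} \left(-215\right) = - \frac{12040}{3}$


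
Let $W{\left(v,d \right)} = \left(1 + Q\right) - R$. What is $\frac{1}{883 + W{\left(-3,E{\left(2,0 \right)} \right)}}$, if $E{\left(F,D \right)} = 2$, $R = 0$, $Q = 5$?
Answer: $\frac{1}{889} \approx 0.0011249$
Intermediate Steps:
$W{\left(v,d \right)} = 6$ ($W{\left(v,d \right)} = \left(1 + 5\right) - 0 = 6 + 0 = 6$)
$\frac{1}{883 + W{\left(-3,E{\left(2,0 \right)} \right)}} = \frac{1}{883 + 6} = \frac{1}{889}$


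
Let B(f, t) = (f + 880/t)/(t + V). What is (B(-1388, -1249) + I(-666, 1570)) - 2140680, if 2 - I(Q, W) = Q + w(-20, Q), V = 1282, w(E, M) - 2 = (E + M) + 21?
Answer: -29393094075/13739 ≈ -2.1394e+6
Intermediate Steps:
w(E, M) = 23 + E + M (w(E, M) = 2 + ((E + M) + 21) = 2 + (21 + E + M) = 23 + E + M)
I(Q, W) = -1 - 2*Q (I(Q, W) = 2 - (Q + (23 - 20 + Q)) = 2 - (Q + (3 + Q)) = 2 - (3 + 2*Q) = 2 + (-3 - 2*Q) = -1 - 2*Q)
B(f, t) = (f + 880/t)/(1282 + t) (B(f, t) = (f + 880/t)/(t + 1282) = (f + 880/t)/(1282 + t))
(B(-1388, -1249) + I(-666, 1570)) - 2140680 = ((880 - 1388*(-1249))/((-1249)*(1282 - 1249)) + (-1 - 2*(-666))) - 2140680 = (-1/1249*(880 + 1733612)/33 + (-1 + 1332)) - 2140680 = (-1/1249*1/33*1734492 + 1331) - 2140680 = (-578164/13739 + 1331) - 2140680 = 17708445/13739 - 2140680 = -29393094075/13739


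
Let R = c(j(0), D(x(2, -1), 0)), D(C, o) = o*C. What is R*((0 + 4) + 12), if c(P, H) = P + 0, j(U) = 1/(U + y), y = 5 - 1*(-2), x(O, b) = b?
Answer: 16/7 ≈ 2.2857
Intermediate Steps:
D(C, o) = C*o
y = 7 (y = 5 + 2 = 7)
j(U) = 1/(7 + U) (j(U) = 1/(U + 7) = 1/(7 + U))
c(P, H) = P
R = 1/7 (R = 1/(7 + 0) = 1/7 ≈ 0.14286)
R*((0 + 4) + 12) = ((0 + 4) + 12)/7 = (4 + 12)/7 = (1/7)*16 = 16/7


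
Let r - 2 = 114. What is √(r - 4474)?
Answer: I*√4358 ≈ 66.015*I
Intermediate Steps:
r = 116 (r = 2 + 114 = 116)
√(r - 4474) = √(116 - 4474) = √(-4358) = I*√4358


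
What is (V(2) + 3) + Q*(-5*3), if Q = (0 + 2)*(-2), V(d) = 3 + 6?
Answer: 72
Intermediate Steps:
V(d) = 9
Q = -4 (Q = 2*(-2) = -4)
(V(2) + 3) + Q*(-5*3) = (9 + 3) - (-20)*3 = 12 - 4*(-15) = 12 + 60 = 72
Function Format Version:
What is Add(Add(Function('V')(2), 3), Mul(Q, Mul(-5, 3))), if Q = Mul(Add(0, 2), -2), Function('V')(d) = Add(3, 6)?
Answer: 72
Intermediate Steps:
Function('V')(d) = 9
Q = -4 (Q = Mul(2, -2) = -4)
Add(Add(Function('V')(2), 3), Mul(Q, Mul(-5, 3))) = Add(Add(9, 3), Mul(-4, Mul(-5, 3))) = Add(12, Mul(-4, -15)) = Add(12, 60) = 72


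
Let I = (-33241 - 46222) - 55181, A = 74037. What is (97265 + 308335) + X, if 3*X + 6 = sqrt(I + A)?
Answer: 405598 + I*sqrt(60607)/3 ≈ 4.056e+5 + 82.062*I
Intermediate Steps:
I = -134644 (I = -79463 - 55181 = -134644)
X = -2 + I*sqrt(60607)/3 (X = -2 + sqrt(-134644 + 74037)/3 = -2 + sqrt(-60607)/3 = -2 + (I*sqrt(60607))/3 = -2 + I*sqrt(60607)/3 ≈ -2.0 + 82.062*I)
(97265 + 308335) + X = (97265 + 308335) + (-2 + I*sqrt(60607)/3) = 405600 + (-2 + I*sqrt(60607)/3) = 405598 + I*sqrt(60607)/3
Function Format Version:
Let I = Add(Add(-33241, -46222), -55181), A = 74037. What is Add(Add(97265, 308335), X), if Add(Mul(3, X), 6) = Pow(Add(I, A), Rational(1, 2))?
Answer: Add(405598, Mul(Rational(1, 3), I, Pow(60607, Rational(1, 2)))) ≈ Add(4.0560e+5, Mul(82.062, I))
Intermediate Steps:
I = -134644 (I = Add(-79463, -55181) = -134644)
X = Add(-2, Mul(Rational(1, 3), I, Pow(60607, Rational(1, 2)))) (X = Add(-2, Mul(Rational(1, 3), Pow(Add(-134644, 74037), Rational(1, 2)))) = Add(-2, Mul(Rational(1, 3), Pow(-60607, Rational(1, 2)))) = Add(-2, Mul(Rational(1, 3), Mul(I, Pow(60607, Rational(1, 2))))) = Add(-2, Mul(Rational(1, 3), I, Pow(60607, Rational(1, 2)))) ≈ Add(-2.0000, Mul(82.062, I)))
Add(Add(97265, 308335), X) = Add(Add(97265, 308335), Add(-2, Mul(Rational(1, 3), I, Pow(60607, Rational(1, 2))))) = Add(405600, Add(-2, Mul(Rational(1, 3), I, Pow(60607, Rational(1, 2))))) = Add(405598, Mul(Rational(1, 3), I, Pow(60607, Rational(1, 2))))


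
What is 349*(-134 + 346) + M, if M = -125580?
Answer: -51592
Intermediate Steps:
349*(-134 + 346) + M = 349*(-134 + 346) - 125580 = 349*212 - 125580 = 73988 - 125580 = -51592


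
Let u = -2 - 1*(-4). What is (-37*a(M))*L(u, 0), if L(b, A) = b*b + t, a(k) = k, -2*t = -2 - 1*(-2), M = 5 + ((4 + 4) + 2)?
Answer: -2220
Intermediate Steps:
M = 15 (M = 5 + (8 + 2) = 5 + 10 = 15)
u = 2 (u = -2 + 4 = 2)
t = 0 (t = -(-2 - 1*(-2))/2 = -(-2 + 2)/2 = -½*0 = 0)
L(b, A) = b² (L(b, A) = b*b + 0 = b² + 0 = b²)
(-37*a(M))*L(u, 0) = -37*15*2² = -555*4 = -2220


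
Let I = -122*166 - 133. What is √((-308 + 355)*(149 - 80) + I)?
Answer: I*√17142 ≈ 130.93*I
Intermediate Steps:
I = -20385 (I = -20252 - 133 = -20385)
√((-308 + 355)*(149 - 80) + I) = √((-308 + 355)*(149 - 80) - 20385) = √(47*69 - 20385) = √(3243 - 20385) = √(-17142) = I*√17142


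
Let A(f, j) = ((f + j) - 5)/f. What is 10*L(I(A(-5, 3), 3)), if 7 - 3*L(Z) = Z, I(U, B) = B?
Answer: 40/3 ≈ 13.333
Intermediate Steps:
A(f, j) = (-5 + f + j)/f
L(Z) = 7/3 - Z/3
10*L(I(A(-5, 3), 3)) = 10*(7/3 - 1/3*3) = 10*(7/3 - 1) = 10*(4/3) = 40/3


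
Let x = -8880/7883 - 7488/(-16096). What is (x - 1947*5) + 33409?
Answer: 93868315408/3965149 ≈ 23673.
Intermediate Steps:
x = -2622018/3965149 (x = -8880*1/7883 - 7488*(-1/16096) = -8880/7883 + 234/503 = -2622018/3965149 ≈ -0.66127)
(x - 1947*5) + 33409 = (-2622018/3965149 - 1947*5) + 33409 = (-2622018/3965149 - 9735) + 33409 = -38603347533/3965149 + 33409 = 93868315408/3965149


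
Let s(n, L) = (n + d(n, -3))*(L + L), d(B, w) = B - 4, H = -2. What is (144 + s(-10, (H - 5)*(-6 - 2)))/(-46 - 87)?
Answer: 2544/133 ≈ 19.128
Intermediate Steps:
d(B, w) = -4 + B
s(n, L) = 2*L*(-4 + 2*n) (s(n, L) = (n + (-4 + n))*(L + L) = (-4 + 2*n)*(2*L) = 2*L*(-4 + 2*n))
(144 + s(-10, (H - 5)*(-6 - 2)))/(-46 - 87) = (144 + 4*((-2 - 5)*(-6 - 2))*(-2 - 10))/(-46 - 87) = (144 + 4*(-7*(-8))*(-12))/(-133) = -(144 + 4*56*(-12))/133 = -(144 - 2688)/133 = -1/133*(-2544) = 2544/133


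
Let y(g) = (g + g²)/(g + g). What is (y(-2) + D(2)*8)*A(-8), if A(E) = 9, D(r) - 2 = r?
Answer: 567/2 ≈ 283.50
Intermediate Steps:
y(g) = (g + g²)/(2*g) (y(g) = (g + g²)/((2*g)) = (g + g²)*(1/(2*g)) = (g + g²)/(2*g))
D(r) = 2 + r
(y(-2) + D(2)*8)*A(-8) = ((½ + (½)*(-2)) + (2 + 2)*8)*9 = ((½ - 1) + 4*8)*9 = (-½ + 32)*9 = (63/2)*9 = 567/2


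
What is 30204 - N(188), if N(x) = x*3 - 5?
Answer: 29645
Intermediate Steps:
N(x) = -5 + 3*x (N(x) = 3*x - 5 = -5 + 3*x)
30204 - N(188) = 30204 - (-5 + 3*188) = 30204 - (-5 + 564) = 30204 - 1*559 = 30204 - 559 = 29645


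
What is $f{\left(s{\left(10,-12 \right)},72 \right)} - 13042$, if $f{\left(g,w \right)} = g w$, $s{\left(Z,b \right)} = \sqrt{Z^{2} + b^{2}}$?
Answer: $-13042 + 144 \sqrt{61} \approx -11917.0$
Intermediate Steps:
$f{\left(s{\left(10,-12 \right)},72 \right)} - 13042 = \sqrt{10^{2} + \left(-12\right)^{2}} \cdot 72 - 13042 = \sqrt{100 + 144} \cdot 72 - 13042 = \sqrt{244} \cdot 72 - 13042 = 2 \sqrt{61} \cdot 72 - 13042 = 144 \sqrt{61} - 13042 = -13042 + 144 \sqrt{61}$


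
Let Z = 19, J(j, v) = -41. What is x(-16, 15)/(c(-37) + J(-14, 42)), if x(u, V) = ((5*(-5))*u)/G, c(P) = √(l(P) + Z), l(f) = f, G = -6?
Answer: 8200/5097 + 200*I*√2/1699 ≈ 1.6088 + 0.16648*I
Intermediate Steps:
c(P) = √(19 + P) (c(P) = √(P + 19) = √(19 + P))
x(u, V) = 25*u/6 (x(u, V) = ((5*(-5))*u)/(-6) = -25*u*(-⅙) = 25*u/6)
x(-16, 15)/(c(-37) + J(-14, 42)) = ((25/6)*(-16))/(√(19 - 37) - 41) = -200/3/(√(-18) - 41) = -200/3/(3*I*√2 - 41) = -200/3/(-41 + 3*I*√2) = -200/(3*(-41 + 3*I*√2))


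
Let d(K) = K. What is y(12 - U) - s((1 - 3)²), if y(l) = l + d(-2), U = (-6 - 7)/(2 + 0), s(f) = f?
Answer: 25/2 ≈ 12.500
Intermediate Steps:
U = -13/2 ≈ -6.5000
y(l) = -2 + l (y(l) = l - 2 = -2 + l)
y(12 - U) - s((1 - 3)²) = (-2 + (12 - 1*(-13/2))) - (1 - 3)² = (-2 + (12 + 13/2)) - 1*(-2)² = (-2 + 37/2) - 1*4 = 33/2 - 4 = 25/2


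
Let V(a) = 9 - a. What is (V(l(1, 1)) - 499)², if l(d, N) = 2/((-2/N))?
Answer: 239121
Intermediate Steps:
l(d, N) = -N (l(d, N) = 2*(-N/2) = -N)
(V(l(1, 1)) - 499)² = ((9 - (-1)) - 499)² = ((9 - 1*(-1)) - 499)² = ((9 + 1) - 499)² = (10 - 499)² = (-489)² = 239121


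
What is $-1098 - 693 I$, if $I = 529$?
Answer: $-367695$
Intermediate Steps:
$-1098 - 693 I = -1098 - 366597 = -367695$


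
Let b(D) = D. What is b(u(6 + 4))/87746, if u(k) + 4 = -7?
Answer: -11/87746 ≈ -0.00012536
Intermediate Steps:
u(k) = -11 (u(k) = -4 - 7 = -11)
b(u(6 + 4))/87746 = -11/87746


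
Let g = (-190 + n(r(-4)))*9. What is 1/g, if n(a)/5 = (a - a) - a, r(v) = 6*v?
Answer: -1/630 ≈ -0.0015873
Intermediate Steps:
n(a) = -5*a (n(a) = 5*((a - a) - a) = 5*(0 - a) = 5*(-a) = -5*a)
g = -630 (g = (-190 - 30*(-4))*9 = (-190 - 5*(-24))*9 = (-190 + 120)*9 = -70*9 = -630)
1/g = 1/(-630) = -1/630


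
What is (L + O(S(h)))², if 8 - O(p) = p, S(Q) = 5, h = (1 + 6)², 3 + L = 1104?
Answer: 1218816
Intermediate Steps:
L = 1101 (L = -3 + 1104 = 1101)
h = 49 (h = 7² = 49)
O(p) = 8 - p
(L + O(S(h)))² = (1101 + (8 - 1*5))² = (1101 + (8 - 5))² = (1101 + 3)² = 1104² = 1218816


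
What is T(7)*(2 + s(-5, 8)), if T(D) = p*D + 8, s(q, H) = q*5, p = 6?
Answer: -1150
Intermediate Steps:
s(q, H) = 5*q
T(D) = 8 + 6*D (T(D) = 6*D + 8 = 8 + 6*D)
T(7)*(2 + s(-5, 8)) = (8 + 6*7)*(2 + 5*(-5)) = (8 + 42)*(2 - 25) = 50*(-23) = -1150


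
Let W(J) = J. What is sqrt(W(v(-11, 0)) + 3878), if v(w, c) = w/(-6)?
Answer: sqrt(139674)/6 ≈ 62.288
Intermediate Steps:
v(w, c) = -w/6 (v(w, c) = w*(-1/6) = -w/6)
sqrt(W(v(-11, 0)) + 3878) = sqrt(-1/6*(-11) + 3878) = sqrt(11/6 + 3878) = sqrt(23279/6) = sqrt(139674)/6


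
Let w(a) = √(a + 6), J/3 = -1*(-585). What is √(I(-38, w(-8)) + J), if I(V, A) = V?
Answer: √1717 ≈ 41.437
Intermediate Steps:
J = 1755 (J = 3*(-1*(-585)) = 3*585 = 1755)
w(a) = √(6 + a)
√(I(-38, w(-8)) + J) = √(-38 + 1755) = √1717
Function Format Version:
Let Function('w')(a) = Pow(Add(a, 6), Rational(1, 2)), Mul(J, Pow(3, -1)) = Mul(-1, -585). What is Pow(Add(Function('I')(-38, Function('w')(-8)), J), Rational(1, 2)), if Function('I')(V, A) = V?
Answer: Pow(1717, Rational(1, 2)) ≈ 41.437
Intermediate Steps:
J = 1755 (J = Mul(3, Mul(-1, -585)) = Mul(3, 585) = 1755)
Function('w')(a) = Pow(Add(6, a), Rational(1, 2))
Pow(Add(Function('I')(-38, Function('w')(-8)), J), Rational(1, 2)) = Pow(Add(-38, 1755), Rational(1, 2)) = Pow(1717, Rational(1, 2))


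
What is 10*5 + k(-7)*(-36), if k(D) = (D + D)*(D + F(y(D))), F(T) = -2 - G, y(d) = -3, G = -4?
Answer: -2470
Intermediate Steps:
F(T) = 2 (F(T) = -2 - 1*(-4) = -2 + 4 = 2)
k(D) = 2*D*(2 + D) (k(D) = (D + D)*(D + 2) = (2*D)*(2 + D) = 2*D*(2 + D))
10*5 + k(-7)*(-36) = 10*5 + (2*(-7)*(2 - 7))*(-36) = 50 + (2*(-7)*(-5))*(-36) = 50 + 70*(-36) = 50 - 2520 = -2470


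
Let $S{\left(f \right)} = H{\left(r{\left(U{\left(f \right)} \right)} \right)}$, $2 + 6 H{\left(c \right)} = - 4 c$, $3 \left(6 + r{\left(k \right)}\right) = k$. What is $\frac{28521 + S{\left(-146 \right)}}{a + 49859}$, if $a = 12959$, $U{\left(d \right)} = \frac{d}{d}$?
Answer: $\frac{128360}{282681} \approx 0.45408$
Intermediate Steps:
$U{\left(d \right)} = 1$
$r{\left(k \right)} = -6 + \frac{k}{3}$
$H{\left(c \right)} = - \frac{1}{3} - \frac{2 c}{3}$ ($H{\left(c \right)} = - \frac{1}{3} + \frac{\left(-4\right) c}{6} = - \frac{1}{3} - \frac{2 c}{3}$)
$S{\left(f \right)} = \frac{31}{9}$ ($S{\left(f \right)} = - \frac{1}{3} - \frac{2 \left(-6 + \frac{1}{3} \cdot 1\right)}{3} = - \frac{1}{3} - \frac{2 \left(-6 + \frac{1}{3}\right)}{3} = - \frac{1}{3} - - \frac{34}{9} = - \frac{1}{3} + \frac{34}{9} = \frac{31}{9}$)
$\frac{28521 + S{\left(-146 \right)}}{a + 49859} = \frac{28521 + \frac{31}{9}}{12959 + 49859} = \frac{256720}{9 \cdot 62818} = \frac{256720}{9} \cdot \frac{1}{62818} = \frac{128360}{282681}$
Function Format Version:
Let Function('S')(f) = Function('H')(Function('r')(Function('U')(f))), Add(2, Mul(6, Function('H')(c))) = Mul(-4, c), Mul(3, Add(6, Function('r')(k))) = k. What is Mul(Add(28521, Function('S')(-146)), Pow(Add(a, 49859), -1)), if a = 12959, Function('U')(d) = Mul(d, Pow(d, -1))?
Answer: Rational(128360, 282681) ≈ 0.45408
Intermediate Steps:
Function('U')(d) = 1
Function('r')(k) = Add(-6, Mul(Rational(1, 3), k))
Function('H')(c) = Add(Rational(-1, 3), Mul(Rational(-2, 3), c)) (Function('H')(c) = Add(Rational(-1, 3), Mul(Rational(1, 6), Mul(-4, c))) = Add(Rational(-1, 3), Mul(Rational(-2, 3), c)))
Function('S')(f) = Rational(31, 9) (Function('S')(f) = Add(Rational(-1, 3), Mul(Rational(-2, 3), Add(-6, Mul(Rational(1, 3), 1)))) = Add(Rational(-1, 3), Mul(Rational(-2, 3), Add(-6, Rational(1, 3)))) = Add(Rational(-1, 3), Mul(Rational(-2, 3), Rational(-17, 3))) = Add(Rational(-1, 3), Rational(34, 9)) = Rational(31, 9))
Mul(Add(28521, Function('S')(-146)), Pow(Add(a, 49859), -1)) = Mul(Add(28521, Rational(31, 9)), Pow(Add(12959, 49859), -1)) = Mul(Rational(256720, 9), Pow(62818, -1)) = Mul(Rational(256720, 9), Rational(1, 62818)) = Rational(128360, 282681)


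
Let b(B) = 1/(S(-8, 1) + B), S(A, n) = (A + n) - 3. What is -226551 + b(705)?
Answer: -157452944/695 ≈ -2.2655e+5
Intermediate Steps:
S(A, n) = -3 + A + n
b(B) = 1/(-10 + B) (b(B) = 1/((-3 - 8 + 1) + B) = 1/(-10 + B))
-226551 + b(705) = -226551 + 1/(-10 + 705) = -226551 + 1/695 = -157452944/695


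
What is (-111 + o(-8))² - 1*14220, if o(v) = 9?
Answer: -3816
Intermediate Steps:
(-111 + o(-8))² - 1*14220 = (-111 + 9)² - 1*14220 = (-102)² - 14220 = 10404 - 14220 = -3816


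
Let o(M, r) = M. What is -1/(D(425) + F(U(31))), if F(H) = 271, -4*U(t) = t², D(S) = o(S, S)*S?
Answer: -1/180896 ≈ -5.5280e-6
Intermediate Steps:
D(S) = S² (D(S) = S*S = S²)
U(t) = -t²/4
-1/(D(425) + F(U(31))) = -1/(425² + 271) = -1/(180625 + 271) = -1/180896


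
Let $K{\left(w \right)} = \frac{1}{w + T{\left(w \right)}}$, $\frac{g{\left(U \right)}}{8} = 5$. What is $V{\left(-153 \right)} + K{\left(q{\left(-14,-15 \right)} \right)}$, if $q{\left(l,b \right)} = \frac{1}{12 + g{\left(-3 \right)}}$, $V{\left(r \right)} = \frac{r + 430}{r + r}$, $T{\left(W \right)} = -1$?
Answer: $- \frac{589}{306} \approx -1.9248$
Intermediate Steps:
$g{\left(U \right)} = 40$ ($g{\left(U \right)} = 8 \cdot 5 = 40$)
$V{\left(r \right)} = \frac{430 + r}{2 r}$
$q{\left(l,b \right)} = \frac{1}{52}$ ($q{\left(l,b \right)} = \frac{1}{12 + 40} = \frac{1}{52}$)
$K{\left(w \right)} = \frac{1}{-1 + w}$ ($K{\left(w \right)} = \frac{1}{w - 1} = \frac{1}{-1 + w}$)
$V{\left(-153 \right)} + K{\left(q{\left(-14,-15 \right)} \right)} = \frac{430 - 153}{2 \left(-153\right)} + \frac{1}{-1 + \frac{1}{52}} = \frac{1}{2} \left(- \frac{1}{153}\right) 277 + \frac{1}{- \frac{51}{52}} = - \frac{277}{306} - \frac{52}{51} = - \frac{589}{306}$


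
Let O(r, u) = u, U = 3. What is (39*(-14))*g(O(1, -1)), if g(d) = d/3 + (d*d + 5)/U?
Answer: -910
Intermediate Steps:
g(d) = 5/3 + d/3 + d**2/3 (g(d) = d/3 + (d*d + 5)/3 = d*(1/3) + (d**2 + 5)*(1/3) = d/3 + (5 + d**2)*(1/3) = d/3 + (5/3 + d**2/3) = 5/3 + d/3 + d**2/3)
(39*(-14))*g(O(1, -1)) = (39*(-14))*(5/3 + (1/3)*(-1) + (1/3)*(-1)**2) = -546*(5/3 - 1/3 + (1/3)*1) = -546*(5/3 - 1/3 + 1/3) = -546*5/3 = -910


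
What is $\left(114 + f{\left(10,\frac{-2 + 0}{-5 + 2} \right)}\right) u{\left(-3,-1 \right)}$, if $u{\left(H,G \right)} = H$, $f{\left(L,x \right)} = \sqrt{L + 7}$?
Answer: $-342 - 3 \sqrt{17} \approx -354.37$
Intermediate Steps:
$f{\left(L,x \right)} = \sqrt{7 + L}$
$\left(114 + f{\left(10,\frac{-2 + 0}{-5 + 2} \right)}\right) u{\left(-3,-1 \right)} = \left(114 + \sqrt{7 + 10}\right) \left(-3\right) = \left(114 + \sqrt{17}\right) \left(-3\right) = -342 - 3 \sqrt{17}$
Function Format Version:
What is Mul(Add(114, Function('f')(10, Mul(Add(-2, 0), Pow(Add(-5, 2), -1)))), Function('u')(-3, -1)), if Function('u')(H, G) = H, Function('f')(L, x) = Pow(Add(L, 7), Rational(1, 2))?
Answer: Add(-342, Mul(-3, Pow(17, Rational(1, 2)))) ≈ -354.37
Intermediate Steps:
Function('f')(L, x) = Pow(Add(7, L), Rational(1, 2))
Mul(Add(114, Function('f')(10, Mul(Add(-2, 0), Pow(Add(-5, 2), -1)))), Function('u')(-3, -1)) = Mul(Add(114, Pow(Add(7, 10), Rational(1, 2))), -3) = Mul(Add(114, Pow(17, Rational(1, 2))), -3) = Add(-342, Mul(-3, Pow(17, Rational(1, 2))))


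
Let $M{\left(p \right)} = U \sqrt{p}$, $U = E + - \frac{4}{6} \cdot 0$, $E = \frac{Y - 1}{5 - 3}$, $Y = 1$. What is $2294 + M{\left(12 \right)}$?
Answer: $2294$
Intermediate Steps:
$E = 0$ ($E = \frac{1 - 1}{5 - 3} = \frac{0}{2} = 0 \cdot \frac{1}{2} = 0$)
$U = 0$ ($U = 0 + - \frac{4}{6} \cdot 0 = 0 + \left(-4\right) \frac{1}{6} \cdot 0 = 0 - 0 = 0 + 0 = 0$)
$M{\left(p \right)} = 0$ ($M{\left(p \right)} = 0 \sqrt{p} = 0$)
$2294 + M{\left(12 \right)} = 2294 + 0 = 2294$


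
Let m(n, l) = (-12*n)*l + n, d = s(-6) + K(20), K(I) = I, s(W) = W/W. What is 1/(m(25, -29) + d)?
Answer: 1/8746 ≈ 0.00011434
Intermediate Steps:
s(W) = 1
d = 21 (d = 1 + 20 = 21)
m(n, l) = n - 12*l*n (m(n, l) = -12*l*n + n = n - 12*l*n)
1/(m(25, -29) + d) = 1/(25*(1 - 12*(-29)) + 21) = 1/(25*(1 + 348) + 21) = 1/(25*349 + 21) = 1/(8725 + 21) = 1/8746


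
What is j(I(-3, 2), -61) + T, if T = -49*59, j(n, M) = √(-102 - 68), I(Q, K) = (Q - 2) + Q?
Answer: -2891 + I*√170 ≈ -2891.0 + 13.038*I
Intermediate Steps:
I(Q, K) = -2 + 2*Q (I(Q, K) = (-2 + Q) + Q = -2 + 2*Q)
j(n, M) = I*√170 (j(n, M) = √(-170) = I*√170)
T = -2891
j(I(-3, 2), -61) + T = I*√170 - 2891 = -2891 + I*√170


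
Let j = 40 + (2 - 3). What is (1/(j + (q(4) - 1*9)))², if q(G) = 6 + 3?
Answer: 1/1521 ≈ 0.00065746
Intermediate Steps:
j = 39 (j = 40 - 1 = 39)
q(G) = 9
(1/(j + (q(4) - 1*9)))² = (1/(39 + (9 - 1*9)))² = (1/(39 + (9 - 9)))² = (1/(39 + 0))² = (1/39)² = 1/1521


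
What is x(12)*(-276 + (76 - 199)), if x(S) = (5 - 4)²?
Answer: -399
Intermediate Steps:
x(S) = 1 (x(S) = 1² = 1)
x(12)*(-276 + (76 - 199)) = 1*(-276 + (76 - 199)) = 1*(-276 - 123) = 1*(-399) = -399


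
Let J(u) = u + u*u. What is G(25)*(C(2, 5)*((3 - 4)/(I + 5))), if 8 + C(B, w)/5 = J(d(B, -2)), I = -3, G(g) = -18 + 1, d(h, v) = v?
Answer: -255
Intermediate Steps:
G(g) = -17
J(u) = u + u²
C(B, w) = -30 (C(B, w) = -40 + 5*(-2*(1 - 2)) = -40 + 5*(-2*(-1)) = -40 + 5*2 = -40 + 10 = -30)
G(25)*(C(2, 5)*((3 - 4)/(I + 5))) = -(-510)*(3 - 4)/(-3 + 5) = -(-510)*(-1/2) = -(-510)*(-1*½) = -(-510)*(-1)/2 = -17*15 = -255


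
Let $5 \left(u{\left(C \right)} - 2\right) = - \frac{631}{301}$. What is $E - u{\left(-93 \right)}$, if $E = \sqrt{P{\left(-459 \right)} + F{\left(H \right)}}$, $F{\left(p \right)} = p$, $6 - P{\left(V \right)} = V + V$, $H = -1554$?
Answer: $- \frac{2379}{1505} + 3 i \sqrt{70} \approx -1.5807 + 25.1 i$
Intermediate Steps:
$P{\left(V \right)} = 6 - 2 V$ ($P{\left(V \right)} = 6 - \left(V + V\right) = 6 - 2 V$)
$u{\left(C \right)} = \frac{2379}{1505}$ ($u{\left(C \right)} = 2 + \frac{\left(-631\right) \frac{1}{301}}{5} = 2 + \frac{1}{5} \left(- \frac{631}{301}\right) = 2 - \frac{631}{1505} = \frac{2379}{1505}$)
$E = 3 i \sqrt{70}$ ($E = \sqrt{\left(6 - -918\right) - 1554} = \sqrt{\left(6 + 918\right) - 1554} = \sqrt{924 - 1554} = \sqrt{-630} = 3 i \sqrt{70} \approx 25.1 i$)
$E - u{\left(-93 \right)} = 3 i \sqrt{70} - \frac{2379}{1505} = - \frac{2379}{1505} + 3 i \sqrt{70}$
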